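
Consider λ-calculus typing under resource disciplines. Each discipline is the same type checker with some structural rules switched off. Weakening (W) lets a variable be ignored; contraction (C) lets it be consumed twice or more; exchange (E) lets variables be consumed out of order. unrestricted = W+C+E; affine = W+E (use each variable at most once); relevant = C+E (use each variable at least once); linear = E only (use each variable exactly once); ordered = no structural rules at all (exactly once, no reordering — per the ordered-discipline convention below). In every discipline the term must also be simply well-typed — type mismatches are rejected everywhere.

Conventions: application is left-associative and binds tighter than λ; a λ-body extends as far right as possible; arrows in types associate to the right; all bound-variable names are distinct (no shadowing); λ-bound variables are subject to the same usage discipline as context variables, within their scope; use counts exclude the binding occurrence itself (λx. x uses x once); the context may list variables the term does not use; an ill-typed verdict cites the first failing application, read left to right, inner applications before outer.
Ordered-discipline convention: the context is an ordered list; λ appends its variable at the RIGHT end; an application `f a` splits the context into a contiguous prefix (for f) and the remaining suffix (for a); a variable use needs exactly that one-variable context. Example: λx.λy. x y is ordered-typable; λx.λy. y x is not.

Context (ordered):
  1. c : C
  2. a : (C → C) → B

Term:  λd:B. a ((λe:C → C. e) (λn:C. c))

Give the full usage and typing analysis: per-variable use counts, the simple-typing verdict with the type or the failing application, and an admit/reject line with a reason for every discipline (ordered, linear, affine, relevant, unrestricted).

use counts: c=1; a=1; d (λ-bound)=0; e (λ-bound)=1; n (λ-bound)=0
use order (left to right): a, e, c
typing: well-typed — term : B → B
ordered: ✗ — d, n never used (weakening)
linear: ✗ — d, n never used (weakening)
affine: ✓ — no duplicate uses among c, a, d, e, n
relevant: ✗ — d, n never used (weakening)
unrestricted: ✓ — simply typable at B → B; W, C, E all held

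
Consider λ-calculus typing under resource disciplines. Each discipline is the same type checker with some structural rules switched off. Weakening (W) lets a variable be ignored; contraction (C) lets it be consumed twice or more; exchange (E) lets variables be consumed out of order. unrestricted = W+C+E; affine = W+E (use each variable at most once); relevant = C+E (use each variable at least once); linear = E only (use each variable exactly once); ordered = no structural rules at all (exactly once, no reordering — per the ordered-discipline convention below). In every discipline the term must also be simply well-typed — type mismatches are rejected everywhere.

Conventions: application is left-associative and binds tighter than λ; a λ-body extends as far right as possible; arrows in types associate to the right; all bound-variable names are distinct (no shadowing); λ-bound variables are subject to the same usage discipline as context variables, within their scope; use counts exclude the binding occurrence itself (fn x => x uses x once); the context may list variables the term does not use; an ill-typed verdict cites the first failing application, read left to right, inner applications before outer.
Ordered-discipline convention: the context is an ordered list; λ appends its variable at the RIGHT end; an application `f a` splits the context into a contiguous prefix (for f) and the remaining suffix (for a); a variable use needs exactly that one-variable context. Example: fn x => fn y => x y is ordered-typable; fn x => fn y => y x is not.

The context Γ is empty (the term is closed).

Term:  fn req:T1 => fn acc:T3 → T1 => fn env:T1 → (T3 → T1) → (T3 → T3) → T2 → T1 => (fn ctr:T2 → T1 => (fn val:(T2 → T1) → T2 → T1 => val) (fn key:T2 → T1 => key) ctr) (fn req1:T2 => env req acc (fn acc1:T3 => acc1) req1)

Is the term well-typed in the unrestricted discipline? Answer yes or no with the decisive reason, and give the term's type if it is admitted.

yes — typability at T1 → (T3 → T1) → (T1 → (T3 → T1) → (T3 → T3) → T2 → T1) → T2 → T1 is all that's needed; term : T1 → (T3 → T1) → (T1 → (T3 → T1) → (T3 → T3) → T2 → T1) → T2 → T1
counts: req (λ-bound): 1×; acc (λ-bound): 1×; env (λ-bound): 1×; ctr (λ-bound): 1×; val (λ-bound): 1×; key (λ-bound): 1×; req1 (λ-bound): 1×; acc1 (λ-bound): 1×
left-to-right use order: val, key, ctr, env, req, acc, acc1, req1
typing: ✓ — T1 → (T3 → T1) → (T1 → (T3 → T1) → (T3 → T3) → T2 → T1) → T2 → T1
across the five disciplines: ordered ✗ | linear ✓ | affine ✓ | relevant ✓ | unrestricted ✓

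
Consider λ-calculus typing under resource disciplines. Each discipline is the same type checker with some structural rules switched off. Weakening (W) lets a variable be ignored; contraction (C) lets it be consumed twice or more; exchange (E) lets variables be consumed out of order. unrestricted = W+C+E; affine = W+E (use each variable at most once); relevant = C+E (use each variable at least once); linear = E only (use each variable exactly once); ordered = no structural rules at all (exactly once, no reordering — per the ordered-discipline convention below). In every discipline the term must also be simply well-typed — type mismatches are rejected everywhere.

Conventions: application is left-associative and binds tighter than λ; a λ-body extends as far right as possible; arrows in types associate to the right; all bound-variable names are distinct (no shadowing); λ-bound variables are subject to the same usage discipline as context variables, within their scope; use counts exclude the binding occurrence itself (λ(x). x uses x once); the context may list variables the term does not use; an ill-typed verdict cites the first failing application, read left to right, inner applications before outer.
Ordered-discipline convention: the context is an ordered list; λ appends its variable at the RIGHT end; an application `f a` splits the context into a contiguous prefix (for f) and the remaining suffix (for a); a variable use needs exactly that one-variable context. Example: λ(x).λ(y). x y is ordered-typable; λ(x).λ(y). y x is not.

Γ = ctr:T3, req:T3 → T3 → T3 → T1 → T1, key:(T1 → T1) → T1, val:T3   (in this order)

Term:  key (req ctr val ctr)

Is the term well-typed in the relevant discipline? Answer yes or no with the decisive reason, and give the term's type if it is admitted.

yes — at least one use each (ctr, req, key, val); term : T1
counts: ctr: 2; req: 1; key: 1; val: 1
use order (left to right): key, req, ctr, val, ctr
typing: ✓ — T1
all disciplines: ordered ✗; linear ✗; affine ✗; relevant ✓; unrestricted ✓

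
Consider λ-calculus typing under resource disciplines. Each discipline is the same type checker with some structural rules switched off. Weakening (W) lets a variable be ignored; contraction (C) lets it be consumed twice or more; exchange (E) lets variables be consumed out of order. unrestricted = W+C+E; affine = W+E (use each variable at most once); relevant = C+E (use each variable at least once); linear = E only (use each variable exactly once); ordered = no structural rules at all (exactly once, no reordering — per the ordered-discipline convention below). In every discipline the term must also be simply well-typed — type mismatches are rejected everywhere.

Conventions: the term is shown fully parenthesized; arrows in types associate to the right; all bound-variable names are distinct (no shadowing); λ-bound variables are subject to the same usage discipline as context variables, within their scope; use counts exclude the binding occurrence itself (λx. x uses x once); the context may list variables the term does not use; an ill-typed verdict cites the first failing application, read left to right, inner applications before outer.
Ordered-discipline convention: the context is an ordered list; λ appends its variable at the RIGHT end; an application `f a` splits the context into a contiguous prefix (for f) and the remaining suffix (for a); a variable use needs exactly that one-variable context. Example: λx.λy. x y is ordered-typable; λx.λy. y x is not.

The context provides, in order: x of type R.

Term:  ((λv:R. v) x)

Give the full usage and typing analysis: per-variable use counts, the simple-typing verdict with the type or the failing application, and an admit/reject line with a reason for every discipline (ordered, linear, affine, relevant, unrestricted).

variable uses: x=1; v (λ-bound)=1
order of uses: v, x
typing: well-typed — term : R
ordered: ✓ — single-use (x, v), ordered derivation ok
linear: ✓ — x, v: one use apiece
affine: ✓ — at most one use each (x, v)
relevant: ✓ — none of x, v goes unused
unrestricted: ✓ — typability at R is all that's needed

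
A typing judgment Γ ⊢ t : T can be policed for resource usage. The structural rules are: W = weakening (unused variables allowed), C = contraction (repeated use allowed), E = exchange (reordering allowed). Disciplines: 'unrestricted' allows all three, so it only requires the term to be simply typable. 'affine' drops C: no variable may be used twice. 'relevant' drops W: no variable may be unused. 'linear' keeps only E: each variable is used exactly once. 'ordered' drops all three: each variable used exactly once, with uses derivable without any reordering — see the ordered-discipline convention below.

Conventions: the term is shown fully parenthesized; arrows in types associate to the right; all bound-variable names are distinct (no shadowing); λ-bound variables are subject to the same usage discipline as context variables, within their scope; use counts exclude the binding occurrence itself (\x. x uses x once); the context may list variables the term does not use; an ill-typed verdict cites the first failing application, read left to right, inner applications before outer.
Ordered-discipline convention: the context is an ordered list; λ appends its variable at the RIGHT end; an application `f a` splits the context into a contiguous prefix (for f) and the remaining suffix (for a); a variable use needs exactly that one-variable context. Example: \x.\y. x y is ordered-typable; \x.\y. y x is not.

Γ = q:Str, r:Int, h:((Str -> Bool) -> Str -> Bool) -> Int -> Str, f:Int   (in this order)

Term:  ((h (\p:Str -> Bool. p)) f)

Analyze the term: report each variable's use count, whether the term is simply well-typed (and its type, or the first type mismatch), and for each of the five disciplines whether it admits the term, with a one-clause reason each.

usage: q: 0×, r: 0×, h: 1×, f: 1×, p (λ-bound): 1×
use order (left to right): h, p, f
typing: well-typed at Str
ordered ✗ (q, r never used (weakening))
linear ✗ (q, r never used (weakening))
affine ✓ (no duplicate uses among q, r, h, f, p)
relevant ✗ (q, r never used (weakening))
unrestricted ✓ (simply typable at Str; W, C, E all held)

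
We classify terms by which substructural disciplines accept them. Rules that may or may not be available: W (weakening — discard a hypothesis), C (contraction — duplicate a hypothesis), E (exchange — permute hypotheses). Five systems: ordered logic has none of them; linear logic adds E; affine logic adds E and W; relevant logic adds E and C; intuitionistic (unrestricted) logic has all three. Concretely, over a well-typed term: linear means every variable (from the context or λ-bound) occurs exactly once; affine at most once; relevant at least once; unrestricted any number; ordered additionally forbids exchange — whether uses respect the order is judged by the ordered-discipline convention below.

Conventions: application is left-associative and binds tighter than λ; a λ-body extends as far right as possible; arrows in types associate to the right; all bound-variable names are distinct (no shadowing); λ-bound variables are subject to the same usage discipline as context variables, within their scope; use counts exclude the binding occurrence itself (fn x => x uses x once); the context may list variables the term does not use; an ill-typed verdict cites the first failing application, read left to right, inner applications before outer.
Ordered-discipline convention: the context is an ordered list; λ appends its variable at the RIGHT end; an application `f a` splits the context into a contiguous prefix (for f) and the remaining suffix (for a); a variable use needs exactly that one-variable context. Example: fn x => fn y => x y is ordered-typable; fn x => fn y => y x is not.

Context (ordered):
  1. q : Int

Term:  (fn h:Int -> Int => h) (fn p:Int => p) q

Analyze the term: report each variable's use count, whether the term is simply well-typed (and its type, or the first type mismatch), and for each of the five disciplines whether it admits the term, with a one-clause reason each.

usage: q: 1; h [bound]: 1; p [bound]: 1
left-to-right use order: h, p, q
typing: the term checks, with type Int
ordered ✓ (one use each (q, h, p); ordered split holds)
linear ✓ (exactly-once usage across q, h, p)
affine ✓ (no duplicate uses among q, h, p)
relevant ✓ (q, h, p: all used, weakening unneeded)
unrestricted ✓ (typability at Int is all that's needed)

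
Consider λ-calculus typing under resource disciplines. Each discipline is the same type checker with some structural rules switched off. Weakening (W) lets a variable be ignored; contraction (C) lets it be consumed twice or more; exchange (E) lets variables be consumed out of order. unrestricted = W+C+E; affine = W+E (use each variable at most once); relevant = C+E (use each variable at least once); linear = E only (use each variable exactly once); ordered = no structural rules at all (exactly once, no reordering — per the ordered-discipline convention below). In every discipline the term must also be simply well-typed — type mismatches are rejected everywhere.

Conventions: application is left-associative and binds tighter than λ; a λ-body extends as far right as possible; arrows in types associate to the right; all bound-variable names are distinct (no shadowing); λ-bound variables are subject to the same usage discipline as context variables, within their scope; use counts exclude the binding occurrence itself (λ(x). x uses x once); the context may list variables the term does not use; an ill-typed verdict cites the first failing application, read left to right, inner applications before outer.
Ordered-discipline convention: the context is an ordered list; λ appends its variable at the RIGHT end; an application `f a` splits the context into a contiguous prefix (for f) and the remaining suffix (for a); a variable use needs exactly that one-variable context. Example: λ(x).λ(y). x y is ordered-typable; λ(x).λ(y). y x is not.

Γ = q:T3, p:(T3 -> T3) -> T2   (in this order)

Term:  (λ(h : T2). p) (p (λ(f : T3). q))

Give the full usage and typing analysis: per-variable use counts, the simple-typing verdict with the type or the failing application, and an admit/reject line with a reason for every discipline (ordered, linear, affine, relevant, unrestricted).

counts: q=1; p=2; h [bound]=0; f [bound]=0
left-to-right use order: p, p, q
typing: ✓ — (T3 -> T3) -> T2
ordered: ✗, p ×2 used more than once (contraction); h, f never used (weakening)
linear: ✗, p ×2 used more than once (contraction); h, f never used (weakening)
affine: ✗, p ×2 used more than once (contraction)
relevant: ✗, h, f never used (weakening)
unrestricted: ✓, well-typed at (T3 -> T3) -> T2; no restrictions here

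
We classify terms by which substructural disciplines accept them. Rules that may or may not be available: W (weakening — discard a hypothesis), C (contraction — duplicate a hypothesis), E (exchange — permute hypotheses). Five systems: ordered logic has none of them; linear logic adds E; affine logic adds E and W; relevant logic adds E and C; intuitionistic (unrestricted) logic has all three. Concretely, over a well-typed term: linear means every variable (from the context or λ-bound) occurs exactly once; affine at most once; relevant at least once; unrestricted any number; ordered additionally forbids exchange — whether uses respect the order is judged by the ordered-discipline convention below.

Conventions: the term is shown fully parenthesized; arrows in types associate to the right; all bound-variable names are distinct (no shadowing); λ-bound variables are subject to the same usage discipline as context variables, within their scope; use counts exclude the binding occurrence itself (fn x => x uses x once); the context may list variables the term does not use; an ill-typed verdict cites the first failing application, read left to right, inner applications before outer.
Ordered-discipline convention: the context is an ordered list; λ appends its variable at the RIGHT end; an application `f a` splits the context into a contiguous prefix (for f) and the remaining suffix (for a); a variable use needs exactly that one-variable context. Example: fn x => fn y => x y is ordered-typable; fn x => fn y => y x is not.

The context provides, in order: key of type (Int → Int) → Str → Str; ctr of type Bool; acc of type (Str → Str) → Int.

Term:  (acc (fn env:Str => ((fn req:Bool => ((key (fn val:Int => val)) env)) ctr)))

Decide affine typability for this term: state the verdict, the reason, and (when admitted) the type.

yes — at most one use each (key, ctr, acc, env, req, val); term : Int
use counts: key ×1, ctr ×1, acc ×1, env (bound) ×1, req (bound) ×0, val (bound) ×1
order of uses: acc, key, val, env, ctr
typing: the term checks, with type Int
across the five disciplines: ordered ✗, linear ✗, affine ✓, relevant ✗, unrestricted ✓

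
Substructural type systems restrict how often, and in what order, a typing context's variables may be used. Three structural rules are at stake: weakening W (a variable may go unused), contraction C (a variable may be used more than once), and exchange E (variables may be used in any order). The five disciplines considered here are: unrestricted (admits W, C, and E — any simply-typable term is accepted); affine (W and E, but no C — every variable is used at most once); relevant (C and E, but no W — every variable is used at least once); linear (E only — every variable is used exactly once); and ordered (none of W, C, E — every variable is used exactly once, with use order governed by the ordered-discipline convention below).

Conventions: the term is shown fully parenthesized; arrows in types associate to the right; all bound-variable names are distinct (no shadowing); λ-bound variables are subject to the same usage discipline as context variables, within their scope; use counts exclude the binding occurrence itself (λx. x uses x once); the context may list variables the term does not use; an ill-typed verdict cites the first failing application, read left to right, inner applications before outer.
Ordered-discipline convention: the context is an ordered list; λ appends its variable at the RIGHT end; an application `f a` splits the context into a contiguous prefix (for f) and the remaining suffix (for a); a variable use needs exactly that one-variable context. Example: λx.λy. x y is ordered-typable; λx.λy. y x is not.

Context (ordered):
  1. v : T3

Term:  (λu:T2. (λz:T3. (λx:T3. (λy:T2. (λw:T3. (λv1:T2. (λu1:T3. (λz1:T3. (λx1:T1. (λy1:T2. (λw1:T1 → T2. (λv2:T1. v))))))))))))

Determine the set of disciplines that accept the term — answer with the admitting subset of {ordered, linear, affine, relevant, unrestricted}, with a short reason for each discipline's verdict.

admitted in: affine, unrestricted
counts: v ×1, u (bound) ×0, z (bound) ×0, x (bound) ×0, y (bound) ×0, w (bound) ×0, v1 (bound) ×0, u1 (bound) ×0, z1 (bound) ×0, x1 (bound) ×0, y1 (bound) ×0, w1 (bound) ×0, v2 (bound) ×0
left-to-right use order: v
typing: well-typed — term : T2 → T3 → T3 → T2 → T3 → T2 → T3 → T3 → T1 → T2 → (T1 → T2) → T1 → T3
ordered: ✗, u, z, x, y, w, v1, u1, z1, x1, y1, w1, v2 left unused
linear: ✗, u, z, x, y, w, v1, u1, z1, x1, y1, w1, v2 left unused
affine: ✓, at most one use each (v, u, z, x, y, w, v1, u1, z1, x1, y1, w1, v2)
relevant: ✗, u, z, x, y, w, v1, u1, z1, x1, y1, w1, v2 left unused
unrestricted: ✓, type-checks (T2 → T3 → T3 → T2 → T3 → T2 → T3 → T3 → T1 → T2 → (T1 → T2) → T1 → T3) and nothing is barred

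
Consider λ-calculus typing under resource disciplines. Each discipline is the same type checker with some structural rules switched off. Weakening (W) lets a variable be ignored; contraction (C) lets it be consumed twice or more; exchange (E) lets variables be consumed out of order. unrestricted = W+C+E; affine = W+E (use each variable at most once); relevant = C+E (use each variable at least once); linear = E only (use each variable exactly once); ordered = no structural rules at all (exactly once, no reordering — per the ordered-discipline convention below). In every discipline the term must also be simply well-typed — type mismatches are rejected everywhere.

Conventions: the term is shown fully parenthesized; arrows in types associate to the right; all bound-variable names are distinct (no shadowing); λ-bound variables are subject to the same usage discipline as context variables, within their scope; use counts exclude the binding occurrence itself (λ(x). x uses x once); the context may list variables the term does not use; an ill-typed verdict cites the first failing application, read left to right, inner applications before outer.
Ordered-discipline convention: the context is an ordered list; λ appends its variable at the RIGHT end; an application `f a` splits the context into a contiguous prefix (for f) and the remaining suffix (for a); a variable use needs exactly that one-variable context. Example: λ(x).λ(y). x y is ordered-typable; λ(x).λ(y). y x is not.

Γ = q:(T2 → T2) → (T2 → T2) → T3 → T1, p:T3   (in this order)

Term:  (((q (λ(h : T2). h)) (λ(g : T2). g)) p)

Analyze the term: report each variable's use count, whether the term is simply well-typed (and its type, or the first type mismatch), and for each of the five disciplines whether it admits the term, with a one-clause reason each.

usage: q: 1; p: 1; h (λ-bound): 1; g (λ-bound): 1
use order (left to right): q, h, g, p
typing: ✓ — T1
ordered ✓ (one use each (q, p, h, g); ordered split holds)
linear ✓ (each of q, p, h, g used exactly once)
affine ✓ (at most one use each (q, p, h, g))
relevant ✓ (at least one use each (q, p, h, g))
unrestricted ✓ (simply typable at T1; W, C, E all held)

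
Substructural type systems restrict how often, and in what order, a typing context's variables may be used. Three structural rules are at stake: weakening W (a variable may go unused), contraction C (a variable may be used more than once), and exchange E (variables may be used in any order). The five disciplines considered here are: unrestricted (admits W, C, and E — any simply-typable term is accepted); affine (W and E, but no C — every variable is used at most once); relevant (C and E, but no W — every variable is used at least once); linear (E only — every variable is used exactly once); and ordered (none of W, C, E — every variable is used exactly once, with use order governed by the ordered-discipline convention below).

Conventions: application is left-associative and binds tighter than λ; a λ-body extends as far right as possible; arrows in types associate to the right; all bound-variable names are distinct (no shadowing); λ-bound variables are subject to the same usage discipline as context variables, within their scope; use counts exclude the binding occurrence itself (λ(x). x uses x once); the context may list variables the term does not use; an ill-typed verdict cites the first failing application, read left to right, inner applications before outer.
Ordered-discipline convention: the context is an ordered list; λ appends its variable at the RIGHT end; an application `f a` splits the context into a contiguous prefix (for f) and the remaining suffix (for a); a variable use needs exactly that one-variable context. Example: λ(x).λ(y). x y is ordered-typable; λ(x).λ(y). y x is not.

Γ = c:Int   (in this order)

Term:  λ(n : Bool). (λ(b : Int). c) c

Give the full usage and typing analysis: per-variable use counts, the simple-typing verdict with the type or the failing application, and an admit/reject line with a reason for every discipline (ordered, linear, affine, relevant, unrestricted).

use counts: c=2, n (λ-bound)=0, b (λ-bound)=0
use order (left to right): c, c
typing: the term checks, with type Bool -> Int
ordered: ✗, uses contraction: c ×2; n, b left unused
linear: ✗, uses contraction: c ×2; n, b left unused
affine: ✗, uses contraction: c ×2
relevant: ✗, n, b left unused
unrestricted: ✓, simply typable at Bool -> Int; W, C, E all held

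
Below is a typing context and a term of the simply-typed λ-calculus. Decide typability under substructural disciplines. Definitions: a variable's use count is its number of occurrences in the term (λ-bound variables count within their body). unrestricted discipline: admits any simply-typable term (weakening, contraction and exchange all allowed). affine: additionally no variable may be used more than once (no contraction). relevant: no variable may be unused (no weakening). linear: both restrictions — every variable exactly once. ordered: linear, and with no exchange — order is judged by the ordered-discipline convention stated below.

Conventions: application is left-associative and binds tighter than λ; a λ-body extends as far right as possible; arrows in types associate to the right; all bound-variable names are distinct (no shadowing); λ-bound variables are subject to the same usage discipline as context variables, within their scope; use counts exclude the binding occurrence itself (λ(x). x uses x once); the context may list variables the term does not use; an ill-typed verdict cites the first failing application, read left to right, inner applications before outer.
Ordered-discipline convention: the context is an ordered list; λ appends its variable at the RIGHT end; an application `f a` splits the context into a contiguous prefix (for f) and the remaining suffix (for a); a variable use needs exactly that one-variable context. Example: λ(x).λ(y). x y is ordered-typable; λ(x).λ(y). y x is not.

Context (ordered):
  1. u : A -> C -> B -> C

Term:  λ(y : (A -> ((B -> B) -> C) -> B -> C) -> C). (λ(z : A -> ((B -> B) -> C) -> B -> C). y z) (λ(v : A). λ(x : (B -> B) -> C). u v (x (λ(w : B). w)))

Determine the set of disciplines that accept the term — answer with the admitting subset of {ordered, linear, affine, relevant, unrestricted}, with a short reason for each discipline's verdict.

admitted in: linear, affine, relevant, unrestricted
use counts: u=1; y [bound]=1; z [bound]=1; v [bound]=1; x [bound]=1; w [bound]=1
use order (left to right): y, z, u, v, x, w
typing: well-typed — term : ((A -> ((B -> B) -> C) -> B -> C) -> C) -> C
ordered: ✗, use order y, z, u, v, x, w needs exchange
linear: ✓, u, y, z, v, x, w: one use apiece
affine: ✓, no duplicate uses among u, y, z, v, x, w
relevant: ✓, every one of u, y, z, v, x, w appears
unrestricted: ✓, type-checks (((A -> ((B -> B) -> C) -> B -> C) -> C) -> C) and nothing is barred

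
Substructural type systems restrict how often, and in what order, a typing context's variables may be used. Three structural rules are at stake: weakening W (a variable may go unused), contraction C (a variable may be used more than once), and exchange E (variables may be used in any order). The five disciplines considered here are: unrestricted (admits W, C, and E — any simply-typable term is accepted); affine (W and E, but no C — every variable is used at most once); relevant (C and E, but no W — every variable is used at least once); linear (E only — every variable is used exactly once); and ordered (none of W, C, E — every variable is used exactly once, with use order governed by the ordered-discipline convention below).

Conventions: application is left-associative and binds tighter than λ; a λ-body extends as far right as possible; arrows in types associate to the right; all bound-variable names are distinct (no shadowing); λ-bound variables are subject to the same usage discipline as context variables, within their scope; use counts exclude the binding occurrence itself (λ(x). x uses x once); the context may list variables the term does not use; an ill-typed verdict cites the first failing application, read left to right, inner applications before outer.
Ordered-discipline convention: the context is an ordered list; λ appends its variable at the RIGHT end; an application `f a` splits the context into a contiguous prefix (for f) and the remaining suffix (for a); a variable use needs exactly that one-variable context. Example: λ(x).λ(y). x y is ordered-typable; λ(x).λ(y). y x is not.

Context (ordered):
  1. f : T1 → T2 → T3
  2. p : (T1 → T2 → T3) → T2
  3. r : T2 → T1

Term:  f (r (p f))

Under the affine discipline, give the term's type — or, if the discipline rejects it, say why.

not well-typed under affine — needs contraction — f ×2
use counts: f=2, p=1, r=1
order of uses: f, r, p, f
typing: the term checks, with type T2 → T3
per-discipline verdicts: ordered ✗, linear ✗, affine ✗, relevant ✓, unrestricted ✓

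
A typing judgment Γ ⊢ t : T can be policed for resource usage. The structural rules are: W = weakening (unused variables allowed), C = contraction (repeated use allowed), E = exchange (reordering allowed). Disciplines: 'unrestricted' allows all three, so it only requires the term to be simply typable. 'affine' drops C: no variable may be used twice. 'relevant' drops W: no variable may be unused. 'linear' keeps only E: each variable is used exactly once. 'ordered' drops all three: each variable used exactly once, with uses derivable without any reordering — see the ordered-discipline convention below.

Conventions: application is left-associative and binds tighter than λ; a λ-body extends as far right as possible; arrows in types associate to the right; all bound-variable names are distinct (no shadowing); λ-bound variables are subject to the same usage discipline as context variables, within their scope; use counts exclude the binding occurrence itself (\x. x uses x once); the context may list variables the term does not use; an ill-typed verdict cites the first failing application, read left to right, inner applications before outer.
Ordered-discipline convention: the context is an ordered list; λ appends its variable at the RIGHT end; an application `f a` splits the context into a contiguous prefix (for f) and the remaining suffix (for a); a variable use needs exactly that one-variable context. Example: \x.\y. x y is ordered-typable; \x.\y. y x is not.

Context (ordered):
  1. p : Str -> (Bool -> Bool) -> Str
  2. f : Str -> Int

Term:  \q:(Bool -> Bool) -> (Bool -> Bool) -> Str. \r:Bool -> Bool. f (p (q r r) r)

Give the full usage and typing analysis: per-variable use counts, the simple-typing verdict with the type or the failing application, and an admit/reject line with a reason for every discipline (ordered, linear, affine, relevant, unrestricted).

variable uses: p ×1; f ×1; q [bound] ×1; r [bound] ×3
uses in reading order: f, p, q, r, r, r
typing: ✓ — ((Bool -> Bool) -> (Bool -> Bool) -> Str) -> (Bool -> Bool) -> Int
ordered: ✗ — uses contraction: r ×3
linear: ✗ — uses contraction: r ×3
affine: ✗ — uses contraction: r ×3
relevant: ✓ — none of p, f, q, r goes unused
unrestricted: ✓ — simply typable at ((Bool -> Bool) -> (Bool -> Bool) -> Str) -> (Bool -> Bool) -> Int; W, C, E all held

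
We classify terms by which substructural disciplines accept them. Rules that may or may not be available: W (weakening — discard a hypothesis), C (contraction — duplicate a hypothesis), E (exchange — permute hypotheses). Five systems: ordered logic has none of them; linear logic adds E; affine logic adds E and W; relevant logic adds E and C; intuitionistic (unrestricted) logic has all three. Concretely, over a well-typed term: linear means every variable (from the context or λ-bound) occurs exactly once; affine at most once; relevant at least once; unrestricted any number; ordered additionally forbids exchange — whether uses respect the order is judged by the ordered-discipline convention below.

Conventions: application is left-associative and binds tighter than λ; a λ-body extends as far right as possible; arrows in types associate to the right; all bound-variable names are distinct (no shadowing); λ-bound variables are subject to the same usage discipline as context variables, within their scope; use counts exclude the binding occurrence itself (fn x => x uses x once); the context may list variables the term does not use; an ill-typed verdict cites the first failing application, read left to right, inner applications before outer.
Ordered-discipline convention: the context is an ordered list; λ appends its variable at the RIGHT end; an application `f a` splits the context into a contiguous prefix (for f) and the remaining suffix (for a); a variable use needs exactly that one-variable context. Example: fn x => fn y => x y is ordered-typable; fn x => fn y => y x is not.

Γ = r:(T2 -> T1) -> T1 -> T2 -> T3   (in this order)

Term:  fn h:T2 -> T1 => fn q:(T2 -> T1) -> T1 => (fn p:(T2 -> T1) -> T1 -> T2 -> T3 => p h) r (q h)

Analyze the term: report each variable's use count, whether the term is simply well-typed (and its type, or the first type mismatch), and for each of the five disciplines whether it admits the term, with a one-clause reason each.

use counts: r: 1×; h (λ-bound): 2×; q (λ-bound): 1×; p (λ-bound): 1×
use order (left to right): p, h, r, q, h
typing: well-typed at (T2 -> T1) -> ((T2 -> T1) -> T1) -> T2 -> T3
ordered: ✗, needs contraction — h ×2
linear: ✗, needs contraction — h ×2
affine: ✗, needs contraction — h ×2
relevant: ✓, r, h, q, p: all used, weakening unneeded
unrestricted: ✓, simply typable at (T2 -> T1) -> ((T2 -> T1) -> T1) -> T2 -> T3; W, C, E all held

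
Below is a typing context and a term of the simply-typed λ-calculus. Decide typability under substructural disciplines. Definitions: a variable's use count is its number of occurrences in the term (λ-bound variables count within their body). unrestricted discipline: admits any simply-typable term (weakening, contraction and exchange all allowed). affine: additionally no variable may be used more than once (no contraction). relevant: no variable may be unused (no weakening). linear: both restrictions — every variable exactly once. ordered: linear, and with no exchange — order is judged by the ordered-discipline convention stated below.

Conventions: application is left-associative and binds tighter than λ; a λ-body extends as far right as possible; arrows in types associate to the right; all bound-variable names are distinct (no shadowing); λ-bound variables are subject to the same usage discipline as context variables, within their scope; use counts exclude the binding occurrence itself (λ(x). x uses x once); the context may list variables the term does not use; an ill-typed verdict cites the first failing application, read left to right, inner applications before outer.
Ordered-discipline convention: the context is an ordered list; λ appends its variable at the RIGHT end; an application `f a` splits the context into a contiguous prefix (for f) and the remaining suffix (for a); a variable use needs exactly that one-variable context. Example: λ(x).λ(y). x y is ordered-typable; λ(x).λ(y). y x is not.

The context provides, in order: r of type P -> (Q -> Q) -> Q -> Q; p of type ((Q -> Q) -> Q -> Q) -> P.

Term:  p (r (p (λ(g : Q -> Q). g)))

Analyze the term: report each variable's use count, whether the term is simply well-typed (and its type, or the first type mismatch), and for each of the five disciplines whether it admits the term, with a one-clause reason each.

variable uses: r: 1; p: 2; g (bound): 1
left-to-right use order: p, r, p, g
typing: the term checks, with type P
ordered: ✗, uses contraction: p ×2
linear: ✗, uses contraction: p ×2
affine: ✗, uses contraction: p ×2
relevant: ✓, none of r, p, g goes unused
unrestricted: ✓, simply typable at P; W, C, E all held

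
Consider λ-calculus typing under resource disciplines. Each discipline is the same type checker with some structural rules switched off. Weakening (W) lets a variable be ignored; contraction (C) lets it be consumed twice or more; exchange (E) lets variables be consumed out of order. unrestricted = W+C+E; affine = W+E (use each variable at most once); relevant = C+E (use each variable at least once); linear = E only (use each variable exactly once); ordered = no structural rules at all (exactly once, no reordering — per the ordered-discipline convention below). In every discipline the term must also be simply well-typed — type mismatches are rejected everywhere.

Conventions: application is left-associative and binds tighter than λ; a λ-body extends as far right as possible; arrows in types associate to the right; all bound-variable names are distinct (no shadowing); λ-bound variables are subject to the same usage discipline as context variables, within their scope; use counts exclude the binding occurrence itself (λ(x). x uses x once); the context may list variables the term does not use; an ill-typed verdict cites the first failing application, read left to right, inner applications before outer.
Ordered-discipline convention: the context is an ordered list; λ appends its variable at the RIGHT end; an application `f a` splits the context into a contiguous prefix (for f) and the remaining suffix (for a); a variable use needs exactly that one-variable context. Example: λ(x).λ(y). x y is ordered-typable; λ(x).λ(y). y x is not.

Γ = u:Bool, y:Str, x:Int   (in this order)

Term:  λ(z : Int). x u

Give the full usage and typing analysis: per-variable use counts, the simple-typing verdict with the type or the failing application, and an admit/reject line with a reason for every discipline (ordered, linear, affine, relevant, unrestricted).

usage: u: 1×; y: 0×; x: 1×; z [bound]: 0×
left-to-right use order: x, u
typing: ill-typed: non-arrow in function slot: Int
ordered: ✗, a type mismatch blocks all five
linear: ✗, the type mismatch rejects it
affine: ✗, not simply typable
relevant: ✗, fails simple typing
unrestricted: ✗, a type mismatch blocks all five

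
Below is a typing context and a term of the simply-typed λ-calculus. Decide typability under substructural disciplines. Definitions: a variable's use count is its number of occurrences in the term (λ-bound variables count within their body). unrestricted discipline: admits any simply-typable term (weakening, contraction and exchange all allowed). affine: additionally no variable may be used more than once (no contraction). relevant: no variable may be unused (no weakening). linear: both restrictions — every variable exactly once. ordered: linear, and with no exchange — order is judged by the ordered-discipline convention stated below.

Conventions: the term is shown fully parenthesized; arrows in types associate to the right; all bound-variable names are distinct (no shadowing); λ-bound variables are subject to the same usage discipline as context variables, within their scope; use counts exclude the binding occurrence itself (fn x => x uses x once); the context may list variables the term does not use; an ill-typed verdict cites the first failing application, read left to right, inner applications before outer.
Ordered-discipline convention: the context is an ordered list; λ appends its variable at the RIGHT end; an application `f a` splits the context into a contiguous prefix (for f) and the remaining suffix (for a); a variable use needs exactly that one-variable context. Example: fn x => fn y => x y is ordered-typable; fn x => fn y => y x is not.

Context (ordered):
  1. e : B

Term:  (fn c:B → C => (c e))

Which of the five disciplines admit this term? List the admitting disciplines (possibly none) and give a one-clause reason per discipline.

admitting disciplines: linear, affine, relevant, unrestricted
counts: e: 1×, c (λ-bound): 1×
uses in reading order: c, e
typing: well-typed — term : (B → C) → C
ordered: ✗ — no contiguous prefix/suffix split fits c, e
linear: ✓ — e, c: one use apiece
affine: ✓ — at most one use each (e, c)
relevant: ✓ — at least one use each (e, c)
unrestricted: ✓ — well-typed at (B → C) → C; no restrictions here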